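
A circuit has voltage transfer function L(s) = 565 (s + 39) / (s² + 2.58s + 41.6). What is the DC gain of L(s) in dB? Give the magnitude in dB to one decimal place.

54.5 dB

L(0) = 565 × 39 / 41.6 = 529.69
20 log₁₀(529.69) = 54.48 dB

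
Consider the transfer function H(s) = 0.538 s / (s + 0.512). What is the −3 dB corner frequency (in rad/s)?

For a single-pole high-pass, the −3 dB point is at the pole: ω = 0.512 rad/s.

0.512 rad/s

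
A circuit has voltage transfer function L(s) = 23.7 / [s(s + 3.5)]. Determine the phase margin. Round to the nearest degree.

39°

Gain crossover: |L(jω)| = 1 at ω ≈ 4.28 rad s⁻¹.
∠L(j4.28) = −90° − arctan(4.28/3.5) ≈ -140.75°
PM = 180° + (-140.75°) = 39.25°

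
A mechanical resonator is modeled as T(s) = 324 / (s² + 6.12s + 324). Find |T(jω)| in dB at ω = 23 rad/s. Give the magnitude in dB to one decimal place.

|(j23)² + 6.12(j23) + 324| = |-205 + j140.76| = 248.7
|T(j23)| = 324 / 248.7 = 1.3029
20 log₁₀(1.3029) = 2.30 dB

2.3 dB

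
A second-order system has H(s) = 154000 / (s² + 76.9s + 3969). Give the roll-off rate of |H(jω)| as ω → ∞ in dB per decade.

With 0 zeros and 2 poles, the high-frequency asymptotic slope is 20 × (0 − 2) = -40 dB/decade.

-40 dB/decade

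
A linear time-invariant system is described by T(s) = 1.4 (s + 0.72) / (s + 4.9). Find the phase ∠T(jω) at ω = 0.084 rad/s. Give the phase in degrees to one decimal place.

∠(j0.084 + 0.72) = arctan(0.084/0.72) = 6.65°
∠(j0.084 + 4.9) = arctan(0.084/4.9) = 0.98°
∠T(j0.084) = 6.65° − 0.98° = 5.67°

5.7°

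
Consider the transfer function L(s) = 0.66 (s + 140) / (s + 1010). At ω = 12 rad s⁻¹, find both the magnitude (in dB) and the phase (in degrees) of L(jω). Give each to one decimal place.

|L| = -20.7 dB, ∠L = 4.2 deg

|j12 + 140| = √(12² + 140²) = 140.5
|j12 + 1010| = √(12² + 1010²) = 1010
|L(j12)| = 0.66 × 140.5 / 1010 = 0.091814
20 log₁₀(0.091814) = -20.74 dB
∠(j12 + 140) = arctan(12/140) = 4.90°
∠(j12 + 1010) = arctan(12/1010) = 0.68°
∠L(j12) = 4.90° − 0.68° = 4.22°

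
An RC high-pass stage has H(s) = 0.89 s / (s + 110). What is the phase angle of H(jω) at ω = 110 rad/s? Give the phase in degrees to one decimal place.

∠(j110) = 90.00°
∠(j110 + 110) = arctan(110/110) = 45.00°
∠H(j110) = 90.00° − 45.00° = 45.00°

45.0°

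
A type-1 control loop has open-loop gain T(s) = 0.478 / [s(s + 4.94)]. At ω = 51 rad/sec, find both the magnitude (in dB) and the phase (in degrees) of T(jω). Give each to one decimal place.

|T| = -74.8 dB, ∠T = -174.5°

|j51 + 4.94| = √(51² + 4.94²) = 51.24
|j51| = 51
|T(j51)| = 0.478 / (51.24 × 51) = 0.00018292
20 log₁₀(0.00018292) = -74.75 dB
∠(j51 + 4.94) = arctan(51/4.94) = 84.47°
∠(j51) = 90.00°
∠T(j51) = − (84.47° + 90.00°) = -174.47°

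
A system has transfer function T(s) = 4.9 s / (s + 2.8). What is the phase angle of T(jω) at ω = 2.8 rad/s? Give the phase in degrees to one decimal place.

45.0°

∠(j2.8) = 90.00°
∠(j2.8 + 2.8) = arctan(2.8/2.8) = 45.00°
∠T(j2.8) = 90.00° − 45.00° = 45.00°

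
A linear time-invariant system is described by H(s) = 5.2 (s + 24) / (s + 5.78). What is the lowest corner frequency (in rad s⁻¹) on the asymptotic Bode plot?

Break frequencies occur at each pole and zero magnitude: 5.78 rad s⁻¹, 24 rad s⁻¹.
The lowest is 5.78 rad s⁻¹.

5.78 rad s⁻¹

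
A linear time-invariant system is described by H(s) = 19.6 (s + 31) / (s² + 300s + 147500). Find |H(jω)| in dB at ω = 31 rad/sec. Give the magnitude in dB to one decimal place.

-44.7 dB

|j31 + 31| = √(31² + 31²) = 43.84
|(j31)² + 300(j31) + 147500| = |1.4654e+05 + j9300| = 1.468e+05
|H(j31)| = 19.6 × 43.84 / 1.468e+05 = 0.005852
20 log₁₀(0.005852) = -44.65 dB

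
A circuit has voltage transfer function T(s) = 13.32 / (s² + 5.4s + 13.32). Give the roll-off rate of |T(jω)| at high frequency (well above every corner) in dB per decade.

-40 dB/decade

With 0 zeros and 2 poles, the high-frequency asymptotic slope is 20 × (0 − 2) = -40 dB/decade.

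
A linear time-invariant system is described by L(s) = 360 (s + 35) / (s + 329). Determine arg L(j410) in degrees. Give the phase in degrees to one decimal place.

33.9°

∠(j410 + 35) = arctan(410/35) = 85.12°
∠(j410 + 329) = arctan(410/329) = 51.26°
∠L(j410) = 85.12° − 51.26° = 33.87°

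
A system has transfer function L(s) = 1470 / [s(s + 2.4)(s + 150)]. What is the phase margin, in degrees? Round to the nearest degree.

Gain crossover: |L(jω)| = 1 at ω ≈ 2.71 rad s⁻¹.
∠L(j2.71) = −90° − arctan(2.71/2.4) − arctan(2.71/150) ≈ -139.48°
PM = 180° + (-139.48°) = 40.52°

41°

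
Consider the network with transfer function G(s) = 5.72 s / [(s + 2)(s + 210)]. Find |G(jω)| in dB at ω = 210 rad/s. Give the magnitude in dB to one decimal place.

|j210| = 210
|j210 + 2| = √(210² + 2²) = 210
|j210 + 210| = √(210² + 210²) = 297
|G(j210)| = 5.72 × 210 / (210 × 297) = 0.019259
20 log₁₀(0.019259) = -34.31 dB

-34.3 dB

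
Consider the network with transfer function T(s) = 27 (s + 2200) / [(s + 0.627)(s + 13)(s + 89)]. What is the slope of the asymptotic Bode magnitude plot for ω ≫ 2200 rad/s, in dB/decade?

-40 dB/decade

With 1 zero and 3 poles, the high-frequency asymptotic slope is 20 × (1 − 3) = -40 dB/decade.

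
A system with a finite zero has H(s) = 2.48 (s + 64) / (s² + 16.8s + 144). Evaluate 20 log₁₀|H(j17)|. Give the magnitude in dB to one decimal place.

|j17 + 64| = √(17² + 64²) = 66.22
|(j17)² + 16.8(j17) + 144| = |-145 + j285.6| = 320.3
|H(j17)| = 2.48 × 66.22 / 320.3 = 0.51272
20 log₁₀(0.51272) = -5.80 dB

-5.8 dB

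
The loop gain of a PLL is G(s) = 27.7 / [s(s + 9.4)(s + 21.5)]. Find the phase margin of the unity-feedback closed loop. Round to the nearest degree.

89 deg

Gain crossover: |G(jω)| = 1 at ω ≈ 0.137 rad/s.
∠G(j0.137) = −90° − arctan(0.137/9.4) − arctan(0.137/21.5) ≈ -91.20°
PM = 180° + (-91.20°) = 88.80°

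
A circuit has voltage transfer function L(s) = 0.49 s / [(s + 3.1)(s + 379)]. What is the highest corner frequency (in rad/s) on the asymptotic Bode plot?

Break frequencies occur at each pole and zero magnitude: 3.1 rad/s, 379 rad/s.
The highest is 379 rad/s.

379 rad/s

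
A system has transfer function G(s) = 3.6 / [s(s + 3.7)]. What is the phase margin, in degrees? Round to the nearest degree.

76°

Gain crossover: |G(jω)| = 1 at ω ≈ 0.943 rad/sec.
∠G(j0.943) = −90° − arctan(0.943/3.7) ≈ -104.30°
PM = 180° + (-104.30°) = 75.70°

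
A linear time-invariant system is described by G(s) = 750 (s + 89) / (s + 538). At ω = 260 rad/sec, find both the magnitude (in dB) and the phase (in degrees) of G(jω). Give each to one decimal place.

|G| = 50.8 dB, ∠G = 45.3°

|j260 + 89| = √(260² + 89²) = 274.8
|j260 + 538| = √(260² + 538²) = 597.5
|G(j260)| = 750 × 274.8 / 597.5 = 344.93
20 log₁₀(344.93) = 50.75 dB
∠(j260 + 89) = arctan(260/89) = 71.10°
∠(j260 + 538) = arctan(260/538) = 25.79°
∠G(j260) = 71.10° − 25.79° = 45.31°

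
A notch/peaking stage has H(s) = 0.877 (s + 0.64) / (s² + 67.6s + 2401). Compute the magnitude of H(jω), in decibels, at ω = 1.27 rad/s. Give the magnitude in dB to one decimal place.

|j1.27 + 0.64| = √(1.27² + 0.64²) = 1.422
|(j1.27)² + 67.6(j1.27) + 2401| = |2399.4 + j85.852| = 2401
|H(j1.27)| = 0.877 × 1.422 / 2401 = 0.00051948
20 log₁₀(0.00051948) = -65.69 dB

-65.7 dB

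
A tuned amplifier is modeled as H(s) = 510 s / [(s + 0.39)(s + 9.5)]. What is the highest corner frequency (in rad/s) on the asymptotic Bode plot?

9.5 rad/s

Break frequencies occur at each pole and zero magnitude: 0.39 rad/s, 9.5 rad/s.
The highest is 9.5 rad/s.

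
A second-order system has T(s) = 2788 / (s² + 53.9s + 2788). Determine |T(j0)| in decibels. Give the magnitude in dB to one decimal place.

T(0) = 2788 / 2788 = 1
20 log₁₀(1) = 0.00 dB

0.0 dB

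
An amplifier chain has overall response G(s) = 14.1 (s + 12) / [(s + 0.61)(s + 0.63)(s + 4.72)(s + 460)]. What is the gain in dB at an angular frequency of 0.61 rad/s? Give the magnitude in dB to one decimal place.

-19.8 dB

|j0.61 + 12| = √(0.61² + 12²) = 12.02
|j0.61 + 0.61| = √(0.61² + 0.61²) = 0.8627
|j0.61 + 0.63| = √(0.61² + 0.63²) = 0.8769
|j0.61 + 4.72| = √(0.61² + 4.72²) = 4.759
|j0.61 + 460| = √(0.61² + 460²) = 460
|G(j0.61)| = 14.1 × 12.02 / (0.8627 × 0.8769 × 4.759 × 460) = 0.1023
20 log₁₀(0.1023) = -19.80 dB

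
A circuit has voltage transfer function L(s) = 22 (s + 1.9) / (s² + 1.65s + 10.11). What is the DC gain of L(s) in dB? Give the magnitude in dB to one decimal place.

12.3 dB

L(0) = 22 × 1.9 / 10.11 = 4.1345
20 log₁₀(4.1345) = 12.33 dB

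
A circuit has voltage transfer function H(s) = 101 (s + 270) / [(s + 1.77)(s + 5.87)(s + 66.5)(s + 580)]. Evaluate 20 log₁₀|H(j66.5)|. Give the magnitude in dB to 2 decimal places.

-78.77 dB

|j66.5 + 270| = √(66.5² + 270²) = 278.1
|j66.5 + 1.77| = √(66.5² + 1.77²) = 66.52
|j66.5 + 5.87| = √(66.5² + 5.87²) = 66.76
|j66.5 + 66.5| = √(66.5² + 66.5²) = 94.05
|j66.5 + 580| = √(66.5² + 580²) = 583.8
|H(j66.5)| = 101 × 278.1 / (66.52 × 66.76 × 94.05 × 583.8) = 0.00011518
20 log₁₀(0.00011518) = -78.772 dB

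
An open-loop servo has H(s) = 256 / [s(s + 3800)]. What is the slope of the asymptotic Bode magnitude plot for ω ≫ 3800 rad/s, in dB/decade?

With 0 zeros and 2 poles, the high-frequency asymptotic slope is 20 × (0 − 2) = -40 dB/decade.

-40 dB/decade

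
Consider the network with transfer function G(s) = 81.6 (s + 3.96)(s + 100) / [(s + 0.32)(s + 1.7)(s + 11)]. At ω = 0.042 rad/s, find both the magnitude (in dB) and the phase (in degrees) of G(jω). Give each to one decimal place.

|G| = 74.6 dB, ∠G = -8.5°

|j0.042 + 3.96| = √(0.042² + 3.96²) = 3.96
|j0.042 + 100| = √(0.042² + 100²) = 100
|j0.042 + 0.32| = √(0.042² + 0.32²) = 0.3227
|j0.042 + 1.7| = √(0.042² + 1.7²) = 1.701
|j0.042 + 11| = √(0.042² + 11²) = 11
|G(j0.042)| = 81.6 × 3.96 × 100 / (0.3227 × 1.701 × 11) = 5352.7
20 log₁₀(5352.7) = 74.57 dB
∠(j0.042 + 3.96) = arctan(0.042/3.96) = 0.61°
∠(j0.042 + 100) = arctan(0.042/100) = 0.02°
∠(j0.042 + 0.32) = arctan(0.042/0.32) = 7.48°
∠(j0.042 + 1.7) = arctan(0.042/1.7) = 1.42°
∠(j0.042 + 11) = arctan(0.042/11) = 0.22°
∠G(j0.042) = 0.61° + 0.02° − (7.48° + 1.42° + 0.22°) = -8.48°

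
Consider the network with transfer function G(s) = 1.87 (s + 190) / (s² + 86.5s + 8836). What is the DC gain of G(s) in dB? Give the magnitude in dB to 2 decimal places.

G(0) = 1.87 × 190 / 8836 = 0.040211
20 log₁₀(0.040211) = -27.913 dB

-27.91 dB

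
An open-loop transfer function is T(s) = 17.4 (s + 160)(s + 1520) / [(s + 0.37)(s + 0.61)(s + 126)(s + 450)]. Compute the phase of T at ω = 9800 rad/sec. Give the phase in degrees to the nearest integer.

∠(j9800 + 160) = arctan(9800/160) = 89.06°
∠(j9800 + 1520) = arctan(9800/1520) = 81.18°
∠(j9800 + 0.37) = arctan(9800/0.37) = 90.00°
∠(j9800 + 0.61) = arctan(9800/0.61) = 90.00°
∠(j9800 + 126) = arctan(9800/126) = 89.26°
∠(j9800 + 450) = arctan(9800/450) = 87.37°
∠T(j9800) = 89.06° + 81.18° − (90.00° + 90.00° + 89.26° + 87.37°) = -186.38°

-186°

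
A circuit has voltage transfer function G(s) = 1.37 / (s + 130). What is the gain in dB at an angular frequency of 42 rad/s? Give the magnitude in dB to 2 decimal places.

|j42 + 130| = √(42² + 130²) = 136.6
|G(j42)| = 1.37 / 136.6 = 0.010028
20 log₁₀(0.010028) = -39.976 dB

-39.98 dB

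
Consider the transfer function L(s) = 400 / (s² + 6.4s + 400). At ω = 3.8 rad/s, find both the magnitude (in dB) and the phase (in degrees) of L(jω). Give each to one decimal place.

|L| = 0.3 dB, ∠L = -3.6°

|(j3.8)² + 6.4(j3.8) + 400| = |385.56 + j24.32| = 386.3
|L(j3.8)| = 400 / 386.3 = 1.0354
20 log₁₀(1.0354) = 0.30 dB
∠[(j3.8)² + 6.4(j3.8) + 400] = ∠[385.56 + j24.32] = 3.61°
∠L(j3.8) = −3.61° = -3.61°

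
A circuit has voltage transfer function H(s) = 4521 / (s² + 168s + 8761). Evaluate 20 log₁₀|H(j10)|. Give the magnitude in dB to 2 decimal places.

-5.81 dB

|(j10)² + 168(j10) + 8761| = |8661 + j1680| = 8822
|H(j10)| = 4521 / 8822 = 0.51244
20 log₁₀(0.51244) = -5.807 dB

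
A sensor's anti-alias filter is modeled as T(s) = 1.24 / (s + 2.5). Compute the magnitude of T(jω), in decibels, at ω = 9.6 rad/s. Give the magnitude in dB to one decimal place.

|j9.6 + 2.5| = √(9.6² + 2.5²) = 9.92
|T(j9.6)| = 1.24 / 9.92 = 0.125
20 log₁₀(0.125) = -18.06 dB

-18.1 dB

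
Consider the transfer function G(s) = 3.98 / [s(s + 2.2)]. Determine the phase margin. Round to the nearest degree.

56°

Gain crossover: |G(jω)| = 1 at ω ≈ 1.5 rad/s.
∠G(j1.5) = −90° − arctan(1.5/2.2) ≈ -124.22°
PM = 180° + (-124.22°) = 55.78°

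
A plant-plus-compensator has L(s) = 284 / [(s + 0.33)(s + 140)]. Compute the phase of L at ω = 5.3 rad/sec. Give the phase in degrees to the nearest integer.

-89°

∠(j5.3 + 0.33) = arctan(5.3/0.33) = 86.44°
∠(j5.3 + 140) = arctan(5.3/140) = 2.17°
∠L(j5.3) = − (86.44° + 2.17°) = -88.61°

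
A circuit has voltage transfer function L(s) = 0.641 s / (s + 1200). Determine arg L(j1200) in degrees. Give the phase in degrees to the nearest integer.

∠(j1200) = 90.00°
∠(j1200 + 1200) = arctan(1200/1200) = 45.00°
∠L(j1200) = 90.00° − 45.00° = 45.00°

45°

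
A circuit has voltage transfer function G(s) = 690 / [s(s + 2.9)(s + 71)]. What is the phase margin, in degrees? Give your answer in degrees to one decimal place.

46.9°

Gain crossover: |G(jω)| = 1 at ω ≈ 2.53 rad/s.
∠G(j2.53) = −90° − arctan(2.53/2.9) − arctan(2.53/71) ≈ -133.09°
PM = 180° + (-133.09°) = 46.91°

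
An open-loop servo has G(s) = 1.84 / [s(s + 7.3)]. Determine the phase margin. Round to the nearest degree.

88°

Gain crossover: |G(jω)| = 1 at ω ≈ 0.252 rad/s.
∠G(j0.252) = −90° − arctan(0.252/7.3) ≈ -91.98°
PM = 180° + (-91.98°) = 88.02°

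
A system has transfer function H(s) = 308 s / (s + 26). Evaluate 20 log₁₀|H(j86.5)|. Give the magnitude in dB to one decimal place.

|j86.5| = 86.5
|j86.5 + 26| = √(86.5² + 26²) = 90.32
|H(j86.5)| = 308 × 86.5 / 90.32 = 294.96
20 log₁₀(294.96) = 49.40 dB

49.4 dB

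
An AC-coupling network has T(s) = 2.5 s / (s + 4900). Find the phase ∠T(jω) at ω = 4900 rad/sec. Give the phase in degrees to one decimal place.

∠(j4900) = 90.00°
∠(j4900 + 4900) = arctan(4900/4900) = 45.00°
∠T(j4900) = 90.00° − 45.00° = 45.00°

45.0°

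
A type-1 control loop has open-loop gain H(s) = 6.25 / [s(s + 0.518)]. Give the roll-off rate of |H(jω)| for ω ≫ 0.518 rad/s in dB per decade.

With 0 zeros and 2 poles, the high-frequency asymptotic slope is 20 × (0 − 2) = -40 dB/decade.

-40 dB/decade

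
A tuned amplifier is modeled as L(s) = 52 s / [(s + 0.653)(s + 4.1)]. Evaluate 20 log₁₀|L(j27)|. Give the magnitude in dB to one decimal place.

|j27| = 27
|j27 + 0.653| = √(27² + 0.653²) = 27.01
|j27 + 4.1| = √(27² + 4.1²) = 27.31
|L(j27)| = 52 × 27 / (27.01 × 27.31) = 1.9035
20 log₁₀(1.9035) = 5.59 dB

5.6 dB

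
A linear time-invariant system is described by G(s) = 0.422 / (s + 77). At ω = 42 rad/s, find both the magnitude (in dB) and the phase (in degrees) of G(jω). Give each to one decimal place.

|j42 + 77| = √(42² + 77²) = 87.71
|G(j42)| = 0.422 / 87.71 = 0.0048113
20 log₁₀(0.0048113) = -46.35 dB
∠(j42 + 77) = arctan(42/77) = 28.61°
∠G(j42) = −28.61° = -28.61°

|G| = -46.4 dB, ∠G = -28.6°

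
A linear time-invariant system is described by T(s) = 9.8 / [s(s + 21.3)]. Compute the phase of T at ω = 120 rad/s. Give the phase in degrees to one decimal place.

∠(j120 + 21.3) = arctan(120/21.3) = 79.93°
∠(j120) = 90.00°
∠T(j120) = − (79.93° + 90.00°) = -169.93°

-169.9°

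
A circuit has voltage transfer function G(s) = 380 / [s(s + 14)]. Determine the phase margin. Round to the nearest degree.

Gain crossover: |G(jω)| = 1 at ω ≈ 17.2 rad/s.
∠G(j17.2) = −90° − arctan(17.2/14) ≈ -140.79°
PM = 180° + (-140.79°) = 39.21°

39°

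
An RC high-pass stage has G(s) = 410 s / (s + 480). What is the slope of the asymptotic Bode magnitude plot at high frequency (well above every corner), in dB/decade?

With 1 zero and 1 pole, the high-frequency asymptotic slope is 20 × (1 − 1) = 0 dB/decade.

0 dB/decade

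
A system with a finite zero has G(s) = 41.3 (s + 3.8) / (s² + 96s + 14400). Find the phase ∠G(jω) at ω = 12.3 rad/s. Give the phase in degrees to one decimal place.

68.1 deg

∠(j12.3 + 3.8) = arctan(12.3/3.8) = 72.83°
∠[(j12.3)² + 96(j12.3) + 14400] = ∠[14249 + j1180.8] = 4.74°
∠G(j12.3) = 72.83° − 4.74° = 68.09°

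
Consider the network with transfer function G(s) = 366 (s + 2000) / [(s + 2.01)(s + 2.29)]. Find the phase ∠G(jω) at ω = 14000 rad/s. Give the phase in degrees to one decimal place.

-98.1°

∠(j14000 + 2000) = arctan(14000/2000) = 81.87°
∠(j14000 + 2.01) = arctan(14000/2.01) = 89.99°
∠(j14000 + 2.29) = arctan(14000/2.29) = 89.99°
∠G(j14000) = 81.87° − (89.99° + 89.99°) = -98.11°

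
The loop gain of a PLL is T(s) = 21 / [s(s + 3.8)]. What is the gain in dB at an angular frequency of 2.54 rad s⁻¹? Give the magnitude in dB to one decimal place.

5.1 dB

|j2.54 + 3.8| = √(2.54² + 3.8²) = 4.571
|j2.54| = 2.54
|T(j2.54)| = 21 / (4.571 × 2.54) = 1.8088
20 log₁₀(1.8088) = 5.15 dB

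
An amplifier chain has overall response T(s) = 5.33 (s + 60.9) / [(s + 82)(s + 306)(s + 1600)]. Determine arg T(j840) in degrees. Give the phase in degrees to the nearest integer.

∠(j840 + 60.9) = arctan(840/60.9) = 85.85°
∠(j840 + 82) = arctan(840/82) = 84.42°
∠(j840 + 306) = arctan(840/306) = 69.98°
∠(j840 + 1600) = arctan(840/1600) = 27.70°
∠T(j840) = 85.85° − (84.42° + 69.98° + 27.70°) = -96.25°

-96°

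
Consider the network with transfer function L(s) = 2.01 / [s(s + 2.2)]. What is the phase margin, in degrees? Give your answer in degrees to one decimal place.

68.8°

Gain crossover: |L(jω)| = 1 at ω ≈ 0.852 rad/sec.
∠L(j0.852) = −90° − arctan(0.852/2.2) ≈ -111.17°
PM = 180° + (-111.17°) = 68.83°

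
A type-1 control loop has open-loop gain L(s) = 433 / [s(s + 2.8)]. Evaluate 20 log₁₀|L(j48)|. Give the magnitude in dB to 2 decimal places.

-14.53 dB

|j48 + 2.8| = √(48² + 2.8²) = 48.08
|j48| = 48
|L(j48)| = 433 / (48.08 × 48) = 0.18762
20 log₁₀(0.18762) = -14.535 dB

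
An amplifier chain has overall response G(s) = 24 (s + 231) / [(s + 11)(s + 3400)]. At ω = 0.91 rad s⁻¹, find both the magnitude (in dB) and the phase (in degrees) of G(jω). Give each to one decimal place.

|j0.91 + 231| = √(0.91² + 231²) = 231
|j0.91 + 11| = √(0.91² + 11²) = 11.04
|j0.91 + 3400| = √(0.91² + 3400²) = 3400
|G(j0.91)| = 24 × 231 / (11.04 × 3400) = 0.14773
20 log₁₀(0.14773) = -16.61 dB
∠(j0.91 + 231) = arctan(0.91/231) = 0.23°
∠(j0.91 + 11) = arctan(0.91/11) = 4.73°
∠(j0.91 + 3400) = arctan(0.91/3400) = 0.02°
∠G(j0.91) = 0.23° − (4.73° + 0.02°) = -4.52°

|G| = -16.6 dB, ∠G = -4.5°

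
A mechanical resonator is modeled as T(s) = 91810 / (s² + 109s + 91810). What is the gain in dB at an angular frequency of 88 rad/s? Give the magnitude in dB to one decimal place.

|(j88)² + 109(j88) + 91810| = |84066 + j9592| = 8.461e+04
|T(j88)| = 91810 / 8.461e+04 = 1.0851
20 log₁₀(1.0851) = 0.71 dB

0.7 dB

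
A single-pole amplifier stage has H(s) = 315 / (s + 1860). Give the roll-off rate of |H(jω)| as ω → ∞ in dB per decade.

With 0 zeros and 1 pole, the high-frequency asymptotic slope is 20 × (0 − 1) = -20 dB/decade.

-20 dB/decade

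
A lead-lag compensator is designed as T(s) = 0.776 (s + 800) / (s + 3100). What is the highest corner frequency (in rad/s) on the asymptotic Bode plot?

3100 rad/s

Break frequencies occur at each pole and zero magnitude: 800 rad/s, 3100 rad/s.
The highest is 3100 rad/s.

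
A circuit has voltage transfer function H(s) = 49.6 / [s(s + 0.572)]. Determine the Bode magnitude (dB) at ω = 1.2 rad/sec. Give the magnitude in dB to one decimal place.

|j1.2 + 0.572| = √(1.2² + 0.572²) = 1.329
|j1.2| = 1.2
|H(j1.2)| = 49.6 / (1.329 × 1.2) = 31.093
20 log₁₀(31.093) = 29.85 dB

29.9 dB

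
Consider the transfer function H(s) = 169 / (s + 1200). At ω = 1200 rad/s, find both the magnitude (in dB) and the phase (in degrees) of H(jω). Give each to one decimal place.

|H| = -20.0 dB, ∠H = -45.0°

|j1200 + 1200| = √(1200² + 1200²) = 1697
|H(j1200)| = 169 / 1697 = 0.099584
20 log₁₀(0.099584) = -20.04 dB
∠(j1200 + 1200) = arctan(1200/1200) = 45.00°
∠H(j1200) = −45.00° = -45.00°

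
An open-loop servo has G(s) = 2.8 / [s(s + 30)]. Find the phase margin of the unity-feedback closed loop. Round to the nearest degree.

Gain crossover: |G(jω)| = 1 at ω ≈ 0.0933 rad/sec.
∠G(j0.0933) = −90° − arctan(0.0933/30) ≈ -90.18°
PM = 180° + (-90.18°) = 89.82°

90°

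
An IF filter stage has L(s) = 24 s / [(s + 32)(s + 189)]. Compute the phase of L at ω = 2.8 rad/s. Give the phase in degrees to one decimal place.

84.2°

∠(j2.8) = 90.00°
∠(j2.8 + 32) = arctan(2.8/32) = 5.00°
∠(j2.8 + 189) = arctan(2.8/189) = 0.85°
∠L(j2.8) = 90.00° − (5.00° + 0.85°) = 84.15°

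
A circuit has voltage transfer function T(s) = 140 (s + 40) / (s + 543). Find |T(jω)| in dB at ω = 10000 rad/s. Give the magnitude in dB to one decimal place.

42.9 dB

|j10000 + 40| = √(10000² + 40²) = 1e+04
|j10000 + 543| = √(10000² + 543²) = 1.001e+04
|T(j10000)| = 140 × 1e+04 / 1.001e+04 = 139.8
20 log₁₀(139.8) = 42.91 dB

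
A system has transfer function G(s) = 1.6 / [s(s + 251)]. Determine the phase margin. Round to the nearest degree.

90°

Gain crossover: |G(jω)| = 1 at ω ≈ 0.00637 rad/sec.
∠G(j0.00637) = −90° − arctan(0.00637/251) ≈ -90.00°
PM = 180° + (-90.00°) = 90.00°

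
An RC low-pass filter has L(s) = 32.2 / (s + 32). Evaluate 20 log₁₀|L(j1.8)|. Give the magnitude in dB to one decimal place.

|j1.8 + 32| = √(1.8² + 32²) = 32.05
|L(j1.8)| = 32.2 / 32.05 = 1.0047
20 log₁₀(1.0047) = 0.04 dB

0.0 dB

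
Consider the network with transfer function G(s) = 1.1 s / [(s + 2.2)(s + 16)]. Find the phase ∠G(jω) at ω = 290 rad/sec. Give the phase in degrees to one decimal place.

∠(j290) = 90.00°
∠(j290 + 2.2) = arctan(290/2.2) = 89.57°
∠(j290 + 16) = arctan(290/16) = 86.84°
∠G(j290) = 90.00° − (89.57° + 86.84°) = -86.41°

-86.4°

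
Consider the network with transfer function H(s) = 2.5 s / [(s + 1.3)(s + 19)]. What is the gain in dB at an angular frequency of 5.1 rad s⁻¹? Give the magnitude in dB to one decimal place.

|j5.1| = 5.1
|j5.1 + 1.3| = √(5.1² + 1.3²) = 5.263
|j5.1 + 19| = √(5.1² + 19²) = 19.67
|H(j5.1)| = 2.5 × 5.1 / (5.263 × 19.67) = 0.12314
20 log₁₀(0.12314) = -18.19 dB

-18.2 dB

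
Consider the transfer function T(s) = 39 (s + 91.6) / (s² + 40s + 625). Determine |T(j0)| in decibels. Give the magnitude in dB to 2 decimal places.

15.14 dB

T(0) = 39 × 91.6 / 625 = 5.7158
20 log₁₀(5.7158) = 15.142 dB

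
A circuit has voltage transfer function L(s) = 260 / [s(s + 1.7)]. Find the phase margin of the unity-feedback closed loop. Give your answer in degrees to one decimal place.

Gain crossover: |L(jω)| = 1 at ω ≈ 16.1 rad s⁻¹.
∠L(j16.1) = −90° − arctan(16.1/1.7) ≈ -173.96°
PM = 180° + (-173.96°) = 6.04°

6.0°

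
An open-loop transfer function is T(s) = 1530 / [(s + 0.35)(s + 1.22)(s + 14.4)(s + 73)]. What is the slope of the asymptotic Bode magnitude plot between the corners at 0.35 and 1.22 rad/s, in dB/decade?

-20 dB/decade

In this band the factors already past their corner are: pole at 0.35; net slope = -20 dB/decade.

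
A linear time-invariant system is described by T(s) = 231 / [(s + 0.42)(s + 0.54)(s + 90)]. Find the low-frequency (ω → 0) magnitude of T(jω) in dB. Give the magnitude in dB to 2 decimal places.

T(0) = 231 / (0.42 × 0.54 × 90) = 11.317
20 log₁₀(11.317) = 21.075 dB

21.07 dB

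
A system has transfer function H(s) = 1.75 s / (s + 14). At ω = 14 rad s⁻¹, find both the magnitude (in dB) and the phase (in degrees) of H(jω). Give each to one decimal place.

|j14| = 14
|j14 + 14| = √(14² + 14²) = 19.8
|H(j14)| = 1.75 × 14 / 19.8 = 1.2374
20 log₁₀(1.2374) = 1.85 dB
∠(j14) = 90.00°
∠(j14 + 14) = arctan(14/14) = 45.00°
∠H(j14) = 90.00° − 45.00° = 45.00°

|H| = 1.9 dB, ∠H = 45.0°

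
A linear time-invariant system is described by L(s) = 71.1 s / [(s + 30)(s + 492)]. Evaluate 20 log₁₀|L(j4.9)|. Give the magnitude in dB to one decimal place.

-32.7 dB

|j4.9| = 4.9
|j4.9 + 30| = √(4.9² + 30²) = 30.4
|j4.9 + 492| = √(4.9² + 492²) = 492
|L(j4.9)| = 71.1 × 4.9 / (30.4 × 492) = 0.023294
20 log₁₀(0.023294) = -32.66 dB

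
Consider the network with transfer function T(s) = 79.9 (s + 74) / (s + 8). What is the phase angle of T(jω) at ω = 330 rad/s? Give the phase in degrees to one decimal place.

∠(j330 + 74) = arctan(330/74) = 77.36°
∠(j330 + 8) = arctan(330/8) = 88.61°
∠T(j330) = 77.36° − 88.61° = -11.25°

-11.3 deg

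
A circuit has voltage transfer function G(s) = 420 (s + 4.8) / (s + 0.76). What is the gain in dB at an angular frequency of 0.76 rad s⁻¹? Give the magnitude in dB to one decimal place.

|j0.76 + 4.8| = √(0.76² + 4.8²) = 4.86
|j0.76 + 0.76| = √(0.76² + 0.76²) = 1.075
|G(j0.76)| = 420 × 4.86 / 1.075 = 1899.1
20 log₁₀(1899.1) = 65.57 dB

65.6 dB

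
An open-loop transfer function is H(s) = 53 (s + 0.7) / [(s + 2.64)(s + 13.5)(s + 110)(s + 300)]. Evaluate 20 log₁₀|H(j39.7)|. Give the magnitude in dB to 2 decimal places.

-88.96 dB

|j39.7 + 0.7| = √(39.7² + 0.7²) = 39.71
|j39.7 + 2.64| = √(39.7² + 2.64²) = 39.79
|j39.7 + 13.5| = √(39.7² + 13.5²) = 41.93
|j39.7 + 110| = √(39.7² + 110²) = 116.9
|j39.7 + 300| = √(39.7² + 300²) = 302.6
|H(j39.7)| = 53 × 39.71 / (39.79 × 41.93 × 116.9 × 302.6) = 3.5642e-05
20 log₁₀(3.5642e-05) = -88.961 dB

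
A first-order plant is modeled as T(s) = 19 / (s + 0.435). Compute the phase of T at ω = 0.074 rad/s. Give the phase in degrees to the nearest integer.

-10°

∠(j0.074 + 0.435) = arctan(0.074/0.435) = 9.65°
∠T(j0.074) = −9.65° = -9.65°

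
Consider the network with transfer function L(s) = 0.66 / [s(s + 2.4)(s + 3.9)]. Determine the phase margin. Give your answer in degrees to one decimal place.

Gain crossover: |L(jω)| = 1 at ω ≈ 0.0705 rad/s.
∠L(j0.0705) = −90° − arctan(0.0705/2.4) − arctan(0.0705/3.9) ≈ -92.72°
PM = 180° + (-92.72°) = 87.28°

87.3 deg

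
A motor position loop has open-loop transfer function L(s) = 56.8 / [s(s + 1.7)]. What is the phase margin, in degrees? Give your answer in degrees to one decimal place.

Gain crossover: |L(jω)| = 1 at ω ≈ 7.44 rad/s.
∠L(j7.44) = −90° − arctan(7.44/1.7) ≈ -167.13°
PM = 180° + (-167.13°) = 12.87°

12.9 deg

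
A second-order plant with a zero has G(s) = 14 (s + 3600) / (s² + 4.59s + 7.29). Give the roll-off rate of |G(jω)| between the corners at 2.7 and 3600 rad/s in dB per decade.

In this band the factors already past their corner are: complex pole pair at ωₙ ≈ 2.7; net slope = -40 dB/decade.

-40 dB/decade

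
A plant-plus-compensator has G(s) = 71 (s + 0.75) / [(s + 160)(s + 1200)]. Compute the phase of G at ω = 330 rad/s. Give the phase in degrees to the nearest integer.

10 deg

∠(j330 + 0.75) = arctan(330/0.75) = 89.87°
∠(j330 + 160) = arctan(330/160) = 64.13°
∠(j330 + 1200) = arctan(330/1200) = 15.38°
∠G(j330) = 89.87° − (64.13° + 15.38°) = 10.36°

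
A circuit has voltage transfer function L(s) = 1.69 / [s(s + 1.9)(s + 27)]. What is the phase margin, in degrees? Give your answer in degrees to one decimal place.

88.9 deg

Gain crossover: |L(jω)| = 1 at ω ≈ 0.0329 rad/s.
∠L(j0.0329) = −90° − arctan(0.0329/1.9) − arctan(0.0329/27) ≈ -91.06°
PM = 180° + (-91.06°) = 88.94°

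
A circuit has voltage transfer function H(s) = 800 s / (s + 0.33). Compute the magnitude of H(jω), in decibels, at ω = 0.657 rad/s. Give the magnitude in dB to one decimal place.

57.1 dB

|j0.657| = 0.657
|j0.657 + 0.33| = √(0.657² + 0.33²) = 0.7352
|H(j0.657)| = 800 × 0.657 / 0.7352 = 714.89
20 log₁₀(714.89) = 57.08 dB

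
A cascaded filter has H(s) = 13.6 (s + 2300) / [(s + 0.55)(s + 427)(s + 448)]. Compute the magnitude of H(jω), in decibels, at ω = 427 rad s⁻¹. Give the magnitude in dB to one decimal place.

-74.0 dB

|j427 + 2300| = √(427² + 2300²) = 2339
|j427 + 0.55| = √(427² + 0.55²) = 427
|j427 + 427| = √(427² + 427²) = 603.9
|j427 + 448| = √(427² + 448²) = 618.9
|H(j427)| = 13.6 × 2339 / (427 × 603.9 × 618.9) = 0.00019936
20 log₁₀(0.00019936) = -74.01 dB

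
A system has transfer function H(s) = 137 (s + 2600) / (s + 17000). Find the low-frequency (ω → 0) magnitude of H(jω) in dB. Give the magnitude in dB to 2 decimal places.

H(0) = 137 × 2600 / 17000 = 20.953
20 log₁₀(20.953) = 26.425 dB

26.42 dB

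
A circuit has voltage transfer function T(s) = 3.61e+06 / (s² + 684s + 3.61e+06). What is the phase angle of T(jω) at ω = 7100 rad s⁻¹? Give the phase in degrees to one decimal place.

-174.1 deg

∠[(j7100)² + 684(j7100) + 3.61e+06] = ∠[-4.68e+07 + j4.8564e+06] = 174.08°
∠T(j7100) = −174.08° = -174.08°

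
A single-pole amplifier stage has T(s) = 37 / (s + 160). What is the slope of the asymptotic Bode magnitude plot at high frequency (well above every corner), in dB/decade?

With 0 zeros and 1 pole, the high-frequency asymptotic slope is 20 × (0 − 1) = -20 dB/decade.

-20 dB/decade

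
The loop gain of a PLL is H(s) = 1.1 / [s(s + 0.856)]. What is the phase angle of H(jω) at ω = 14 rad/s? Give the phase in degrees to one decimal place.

∠(j14 + 0.856) = arctan(14/0.856) = 86.50°
∠(j14) = 90.00°
∠H(j14) = − (86.50° + 90.00°) = -176.50°

-176.5°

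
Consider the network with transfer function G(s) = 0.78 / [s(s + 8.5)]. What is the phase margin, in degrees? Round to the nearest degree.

89°

Gain crossover: |G(jω)| = 1 at ω ≈ 0.0918 rad/s.
∠G(j0.0918) = −90° − arctan(0.0918/8.5) ≈ -90.62°
PM = 180° + (-90.62°) = 89.38°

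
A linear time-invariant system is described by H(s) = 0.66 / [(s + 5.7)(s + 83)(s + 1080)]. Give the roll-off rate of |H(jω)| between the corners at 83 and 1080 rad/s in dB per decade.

In this band the factors already past their corner are: pole at 5.7, pole at 83; net slope = -40 dB/decade.

-40 dB/decade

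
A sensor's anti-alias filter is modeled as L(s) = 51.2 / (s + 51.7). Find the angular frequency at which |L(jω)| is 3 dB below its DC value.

For a single-pole low-pass, the −3 dB point is at the pole: ω = 51.7 rad/s.

51.7 rad/s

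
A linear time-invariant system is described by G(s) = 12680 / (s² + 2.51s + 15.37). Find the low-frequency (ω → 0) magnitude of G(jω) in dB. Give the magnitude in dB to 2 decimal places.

G(0) = 12680 / 15.37 = 824.98
20 log₁₀(824.98) = 58.329 dB

58.33 dB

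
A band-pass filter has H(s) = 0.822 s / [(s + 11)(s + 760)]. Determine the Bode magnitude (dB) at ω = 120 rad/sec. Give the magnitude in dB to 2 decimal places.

|j120| = 120
|j120 + 11| = √(120² + 11²) = 120.5
|j120 + 760| = √(120² + 760²) = 769.4
|H(j120)| = 0.822 × 120 / (120.5 × 769.4) = 0.0010639
20 log₁₀(0.0010639) = -59.462 dB

-59.46 dB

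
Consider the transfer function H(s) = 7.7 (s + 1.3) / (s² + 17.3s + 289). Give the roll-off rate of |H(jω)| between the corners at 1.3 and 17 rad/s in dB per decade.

20 dB/decade

In this band the factors already past their corner are: zero at 1.3; net slope = 20 dB/decade.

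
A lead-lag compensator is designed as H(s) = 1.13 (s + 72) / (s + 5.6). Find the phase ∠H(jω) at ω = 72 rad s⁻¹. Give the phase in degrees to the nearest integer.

∠(j72 + 72) = arctan(72/72) = 45.00°
∠(j72 + 5.6) = arctan(72/5.6) = 85.55°
∠H(j72) = 45.00° − 85.55° = -40.55°

-41°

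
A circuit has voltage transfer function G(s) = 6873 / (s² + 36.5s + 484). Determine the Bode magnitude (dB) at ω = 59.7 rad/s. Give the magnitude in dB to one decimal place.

5.2 dB

|(j59.7)² + 36.5(j59.7) + 484| = |-3080.1 + j2179.1| = 3773
|G(j59.7)| = 6873 / 3773 = 1.8216
20 log₁₀(1.8216) = 5.21 dB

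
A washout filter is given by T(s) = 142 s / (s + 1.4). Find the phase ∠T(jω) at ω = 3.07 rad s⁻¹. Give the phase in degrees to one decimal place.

24.5°

∠(j3.07) = 90.00°
∠(j3.07 + 1.4) = arctan(3.07/1.4) = 65.49°
∠T(j3.07) = 90.00° − 65.49° = 24.51°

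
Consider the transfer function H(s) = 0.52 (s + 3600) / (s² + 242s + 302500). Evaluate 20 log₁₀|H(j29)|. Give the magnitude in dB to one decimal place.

|j29 + 3600| = √(29² + 3600²) = 3600
|(j29)² + 242(j29) + 302500| = |3.0166e+05 + j7018| = 3.017e+05
|H(j29)| = 0.52 × 3600 / 3.017e+05 = 0.0062042
20 log₁₀(0.0062042) = -44.15 dB

-44.1 dB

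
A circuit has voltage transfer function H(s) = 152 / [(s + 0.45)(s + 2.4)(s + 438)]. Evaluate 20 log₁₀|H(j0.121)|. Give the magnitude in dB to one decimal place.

-10.2 dB

|j0.121 + 0.45| = √(0.121² + 0.45²) = 0.466
|j0.121 + 2.4| = √(0.121² + 2.4²) = 2.403
|j0.121 + 438| = √(0.121² + 438²) = 438
|H(j0.121)| = 152 / (0.466 × 2.403 × 438) = 0.30991
20 log₁₀(0.30991) = -10.18 dB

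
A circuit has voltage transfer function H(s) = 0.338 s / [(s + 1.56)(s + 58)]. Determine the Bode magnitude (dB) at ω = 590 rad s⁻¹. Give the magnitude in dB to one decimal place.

|j590| = 590
|j590 + 1.56| = √(590² + 1.56²) = 590
|j590 + 58| = √(590² + 58²) = 592.8
|H(j590)| = 0.338 × 590 / (590 × 592.8) = 0.00057013
20 log₁₀(0.00057013) = -64.88 dB

-64.9 dB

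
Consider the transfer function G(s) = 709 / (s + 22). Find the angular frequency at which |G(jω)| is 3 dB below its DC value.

For a single-pole low-pass, the −3 dB point is at the pole: ω = 22 rad/s.

22 rad/s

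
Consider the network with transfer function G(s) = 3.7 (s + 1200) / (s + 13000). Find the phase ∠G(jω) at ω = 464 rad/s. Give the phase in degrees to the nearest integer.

∠(j464 + 1200) = arctan(464/1200) = 21.14°
∠(j464 + 13000) = arctan(464/13000) = 2.04°
∠G(j464) = 21.14° − 2.04° = 19.10°

19 deg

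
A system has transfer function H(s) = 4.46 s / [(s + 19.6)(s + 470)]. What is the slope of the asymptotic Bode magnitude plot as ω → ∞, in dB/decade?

With 1 zero and 2 poles, the high-frequency asymptotic slope is 20 × (1 − 2) = -20 dB/decade.

-20 dB/decade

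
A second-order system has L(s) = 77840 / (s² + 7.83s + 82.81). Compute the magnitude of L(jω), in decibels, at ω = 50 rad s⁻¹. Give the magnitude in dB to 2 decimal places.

|(j50)² + 7.83(j50) + 82.81| = |-2417.2 + j391.5| = 2449
|L(j50)| = 77840 / 2449 = 31.788
20 log₁₀(31.788) = 30.045 dB

30.05 dB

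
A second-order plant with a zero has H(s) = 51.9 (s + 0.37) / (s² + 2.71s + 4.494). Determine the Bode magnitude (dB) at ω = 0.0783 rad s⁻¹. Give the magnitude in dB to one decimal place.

|j0.0783 + 0.37| = √(0.0783² + 0.37²) = 0.3782
|(j0.0783)² + 2.71(j0.0783) + 4.494| = |4.4879 + j0.21219| = 4.493
|H(j0.0783)| = 51.9 × 0.3782 / 4.493 = 4.3688
20 log₁₀(4.3688) = 12.81 dB

12.8 dB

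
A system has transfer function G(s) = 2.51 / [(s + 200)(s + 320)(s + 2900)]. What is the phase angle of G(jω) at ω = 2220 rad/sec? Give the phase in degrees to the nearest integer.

∠(j2220 + 200) = arctan(2220/200) = 84.85°
∠(j2220 + 320) = arctan(2220/320) = 81.80°
∠(j2220 + 2900) = arctan(2220/2900) = 37.43°
∠G(j2220) = − (84.85° + 81.80° + 37.43°) = -204.08°

-204°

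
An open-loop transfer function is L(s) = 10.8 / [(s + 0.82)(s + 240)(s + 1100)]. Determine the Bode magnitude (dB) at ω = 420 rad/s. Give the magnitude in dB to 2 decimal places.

-146.91 dB

|j420 + 0.82| = √(420² + 0.82²) = 420
|j420 + 240| = √(420² + 240²) = 483.7
|j420 + 1100| = √(420² + 1100²) = 1177
|L(j420)| = 10.8 / (420 × 483.7 × 1177) = 4.5146e-08
20 log₁₀(4.5146e-08) = -146.908 dB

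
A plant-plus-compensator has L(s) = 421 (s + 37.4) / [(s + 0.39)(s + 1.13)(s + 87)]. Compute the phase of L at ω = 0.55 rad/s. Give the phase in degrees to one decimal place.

-80.1°

∠(j0.55 + 37.4) = arctan(0.55/37.4) = 0.84°
∠(j0.55 + 0.39) = arctan(0.55/0.39) = 54.66°
∠(j0.55 + 1.13) = arctan(0.55/1.13) = 25.95°
∠(j0.55 + 87) = arctan(0.55/87) = 0.36°
∠L(j0.55) = 0.84° − (54.66° + 25.95° + 0.36°) = -80.13°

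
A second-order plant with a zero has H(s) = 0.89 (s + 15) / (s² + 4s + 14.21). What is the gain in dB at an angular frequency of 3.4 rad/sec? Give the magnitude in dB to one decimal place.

|j3.4 + 15| = √(3.4² + 15²) = 15.38
|(j3.4)² + 4(j3.4) + 14.21| = |2.65 + j13.6| = 13.86
|H(j3.4)| = 0.89 × 15.38 / 13.86 = 0.98794
20 log₁₀(0.98794) = -0.11 dB

-0.1 dB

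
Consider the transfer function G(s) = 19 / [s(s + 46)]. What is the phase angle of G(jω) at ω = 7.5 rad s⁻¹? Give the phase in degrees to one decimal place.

∠(j7.5 + 46) = arctan(7.5/46) = 9.26°
∠(j7.5) = 90.00°
∠G(j7.5) = − (9.26° + 90.00°) = -99.26°

-99.3°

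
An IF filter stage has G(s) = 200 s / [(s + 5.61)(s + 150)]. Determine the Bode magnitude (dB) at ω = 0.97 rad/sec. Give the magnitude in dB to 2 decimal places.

-12.87 dB

|j0.97| = 0.97
|j0.97 + 5.61| = √(0.97² + 5.61²) = 5.693
|j0.97 + 150| = √(0.97² + 150²) = 150
|G(j0.97)| = 200 × 0.97 / (5.693 × 150) = 0.22717
20 log₁₀(0.22717) = -12.873 dB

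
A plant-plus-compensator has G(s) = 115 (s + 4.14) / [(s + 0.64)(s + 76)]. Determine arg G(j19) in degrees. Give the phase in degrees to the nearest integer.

-24°

∠(j19 + 4.14) = arctan(19/4.14) = 77.71°
∠(j19 + 0.64) = arctan(19/0.64) = 88.07°
∠(j19 + 76) = arctan(19/76) = 14.04°
∠G(j19) = 77.71° − (88.07° + 14.04°) = -24.40°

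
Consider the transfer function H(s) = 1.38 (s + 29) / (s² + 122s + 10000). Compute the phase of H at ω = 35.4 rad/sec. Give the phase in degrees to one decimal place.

∠(j35.4 + 29) = arctan(35.4/29) = 50.68°
∠[(j35.4)² + 122(j35.4) + 10000] = ∠[8746.8 + j4318.8] = 26.28°
∠H(j35.4) = 50.68° − 26.28° = 24.40°

24.4°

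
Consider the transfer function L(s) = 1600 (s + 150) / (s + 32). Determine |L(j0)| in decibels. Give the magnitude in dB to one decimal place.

77.5 dB

L(0) = 1600 × 150 / 32 = 7500
20 log₁₀(7500) = 77.50 dB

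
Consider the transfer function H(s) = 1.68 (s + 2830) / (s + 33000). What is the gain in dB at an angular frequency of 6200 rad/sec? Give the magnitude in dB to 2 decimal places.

-9.34 dB

|j6200 + 2830| = √(6200² + 2830²) = 6815
|j6200 + 33000| = √(6200² + 33000²) = 3.358e+04
|H(j6200)| = 1.68 × 6815 / 3.358e+04 = 0.341
20 log₁₀(0.341) = -9.345 dB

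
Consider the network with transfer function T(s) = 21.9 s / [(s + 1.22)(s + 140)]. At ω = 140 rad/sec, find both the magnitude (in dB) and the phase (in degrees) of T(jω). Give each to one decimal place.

|j140| = 140
|j140 + 1.22| = √(140² + 1.22²) = 140
|j140 + 140| = √(140² + 140²) = 198
|T(j140)| = 21.9 × 140 / (140 × 198) = 0.11061
20 log₁₀(0.11061) = -19.12 dB
∠(j140) = 90.00°
∠(j140 + 1.22) = arctan(140/1.22) = 89.50°
∠(j140 + 140) = arctan(140/140) = 45.00°
∠T(j140) = 90.00° − (89.50° + 45.00°) = -44.50°

|T| = -19.1 dB, ∠T = -44.5 deg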